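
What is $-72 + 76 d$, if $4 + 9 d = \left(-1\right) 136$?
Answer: $- \frac{11288}{9} \approx -1254.2$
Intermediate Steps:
$d = - \frac{140}{9}$ ($d = - \frac{4}{9} + \frac{\left(-1\right) 136}{9} = - \frac{4}{9} + \frac{1}{9} \left(-136\right) = - \frac{4}{9} - \frac{136}{9} = - \frac{140}{9} \approx -15.556$)
$-72 + 76 d = -72 + 76 \left(- \frac{140}{9}\right) = -72 - \frac{10640}{9} = - \frac{11288}{9}$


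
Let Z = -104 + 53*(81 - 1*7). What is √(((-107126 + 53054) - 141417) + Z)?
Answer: I*√191671 ≈ 437.8*I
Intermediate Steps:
Z = 3818 (Z = -104 + 53*(81 - 7) = -104 + 53*74 = -104 + 3922 = 3818)
√(((-107126 + 53054) - 141417) + Z) = √(((-107126 + 53054) - 141417) + 3818) = √((-54072 - 141417) + 3818) = √(-195489 + 3818) = √(-191671) = I*√191671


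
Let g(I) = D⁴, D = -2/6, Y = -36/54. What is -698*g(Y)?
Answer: -698/81 ≈ -8.6173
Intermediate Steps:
Y = -⅔ (Y = -36*1/54 = -⅔ ≈ -0.66667)
D = -⅓ (D = -2*⅙ = -⅓ ≈ -0.33333)
g(I) = 1/81 (g(I) = (-⅓)⁴ = 1/81)
-698*g(Y) = -698*1/81 = -698/81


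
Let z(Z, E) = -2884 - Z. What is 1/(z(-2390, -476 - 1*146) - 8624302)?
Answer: -1/8624796 ≈ -1.1594e-7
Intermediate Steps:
1/(z(-2390, -476 - 1*146) - 8624302) = 1/((-2884 - 1*(-2390)) - 8624302) = 1/((-2884 + 2390) - 8624302) = 1/(-494 - 8624302) = 1/(-8624796) = -1/8624796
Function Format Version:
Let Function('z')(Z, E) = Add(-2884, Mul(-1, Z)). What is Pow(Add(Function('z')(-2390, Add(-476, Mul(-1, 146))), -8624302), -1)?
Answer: Rational(-1, 8624796) ≈ -1.1594e-7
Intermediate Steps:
Pow(Add(Function('z')(-2390, Add(-476, Mul(-1, 146))), -8624302), -1) = Pow(Add(Add(-2884, Mul(-1, -2390)), -8624302), -1) = Pow(Add(Add(-2884, 2390), -8624302), -1) = Pow(Add(-494, -8624302), -1) = Pow(-8624796, -1) = Rational(-1, 8624796)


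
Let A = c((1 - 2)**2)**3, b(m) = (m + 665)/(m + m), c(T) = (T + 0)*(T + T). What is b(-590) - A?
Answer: -1903/236 ≈ -8.0636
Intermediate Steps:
c(T) = 2*T**2 (c(T) = T*(2*T) = 2*T**2)
b(m) = (665 + m)/(2*m) (b(m) = (665 + m)/((2*m)) = (665 + m)*(1/(2*m)) = (665 + m)/(2*m))
A = 8 (A = (2*((1 - 2)**2)**2)**3 = (2*((-1)**2)**2)**3 = (2*1**2)**3 = (2*1)**3 = 2**3 = 8)
b(-590) - A = (1/2)*(665 - 590)/(-590) - 1*8 = (1/2)*(-1/590)*75 - 8 = -15/236 - 8 = -1903/236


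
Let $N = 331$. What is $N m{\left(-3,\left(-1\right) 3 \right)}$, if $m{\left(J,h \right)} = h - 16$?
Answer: $-6289$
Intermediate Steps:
$m{\left(J,h \right)} = -16 + h$
$N m{\left(-3,\left(-1\right) 3 \right)} = 331 \left(-16 - 3\right) = 331 \left(-19\right) = -6289$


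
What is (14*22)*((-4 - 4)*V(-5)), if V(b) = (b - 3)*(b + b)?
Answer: -197120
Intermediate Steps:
V(b) = 2*b*(-3 + b) (V(b) = (-3 + b)*(2*b) = 2*b*(-3 + b))
(14*22)*((-4 - 4)*V(-5)) = (14*22)*((-4 - 4)*(2*(-5)*(-3 - 5))) = 308*(-16*(-5)*(-8)) = 308*(-8*80) = 308*(-640) = -197120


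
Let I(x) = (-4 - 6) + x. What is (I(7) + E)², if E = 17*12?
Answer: 40401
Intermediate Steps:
I(x) = -10 + x
E = 204
(I(7) + E)² = ((-10 + 7) + 204)² = (-3 + 204)² = 201² = 40401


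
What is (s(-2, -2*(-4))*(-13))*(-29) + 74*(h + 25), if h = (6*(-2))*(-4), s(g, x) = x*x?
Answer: 29530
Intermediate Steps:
s(g, x) = x**2
h = 48 (h = -12*(-4) = 48)
(s(-2, -2*(-4))*(-13))*(-29) + 74*(h + 25) = ((-2*(-4))**2*(-13))*(-29) + 74*(48 + 25) = (8**2*(-13))*(-29) + 74*73 = (64*(-13))*(-29) + 5402 = -832*(-29) + 5402 = 24128 + 5402 = 29530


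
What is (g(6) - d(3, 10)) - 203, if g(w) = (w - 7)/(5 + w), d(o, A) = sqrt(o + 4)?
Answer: -2234/11 - sqrt(7) ≈ -205.74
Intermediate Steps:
d(o, A) = sqrt(4 + o)
g(w) = (-7 + w)/(5 + w)
(g(6) - d(3, 10)) - 203 = ((-7 + 6)/(5 + 6) - sqrt(4 + 3)) - 203 = (-1/11 - sqrt(7)) - 203 = -2234/11 - sqrt(7)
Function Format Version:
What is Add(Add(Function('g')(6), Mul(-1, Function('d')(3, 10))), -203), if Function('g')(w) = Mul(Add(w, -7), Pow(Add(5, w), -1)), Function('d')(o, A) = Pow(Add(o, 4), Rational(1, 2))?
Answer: Add(Rational(-2234, 11), Mul(-1, Pow(7, Rational(1, 2)))) ≈ -205.74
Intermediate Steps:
Function('d')(o, A) = Pow(Add(4, o), Rational(1, 2))
Function('g')(w) = Mul(Pow(Add(5, w), -1), Add(-7, w)) (Function('g')(w) = Mul(Add(-7, w), Pow(Add(5, w), -1)) = Mul(Pow(Add(5, w), -1), Add(-7, w)))
Add(Add(Function('g')(6), Mul(-1, Function('d')(3, 10))), -203) = Add(Add(Mul(Pow(Add(5, 6), -1), Add(-7, 6)), Mul(-1, Pow(Add(4, 3), Rational(1, 2)))), -203) = Add(Add(Mul(Pow(11, -1), -1), Mul(-1, Pow(7, Rational(1, 2)))), -203) = Add(Add(Mul(Rational(1, 11), -1), Mul(-1, Pow(7, Rational(1, 2)))), -203) = Add(Add(Rational(-1, 11), Mul(-1, Pow(7, Rational(1, 2)))), -203) = Add(Rational(-2234, 11), Mul(-1, Pow(7, Rational(1, 2))))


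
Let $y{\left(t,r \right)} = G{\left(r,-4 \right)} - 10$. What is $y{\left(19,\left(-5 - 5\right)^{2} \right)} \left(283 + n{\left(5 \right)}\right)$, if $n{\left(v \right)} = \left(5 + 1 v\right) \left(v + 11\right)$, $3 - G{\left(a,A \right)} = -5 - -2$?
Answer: $-1772$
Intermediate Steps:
$G{\left(a,A \right)} = 6$ ($G{\left(a,A \right)} = 3 - \left(-5 - -2\right) = 3 - \left(-5 + 2\right) = 3 - -3 = 3 + 3 = 6$)
$n{\left(v \right)} = \left(5 + v\right) \left(11 + v\right)$
$y{\left(t,r \right)} = -4$ ($y{\left(t,r \right)} = 6 - 10 = -4$)
$y{\left(19,\left(-5 - 5\right)^{2} \right)} \left(283 + n{\left(5 \right)}\right) = - 4 \left(283 + \left(55 + 5^{2} + 16 \cdot 5\right)\right) = - 4 \left(283 + \left(55 + 25 + 80\right)\right) = - 4 \left(283 + 160\right) = \left(-4\right) 443 = -1772$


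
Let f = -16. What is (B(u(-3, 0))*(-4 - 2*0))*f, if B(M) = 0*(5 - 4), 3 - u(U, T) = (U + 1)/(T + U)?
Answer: 0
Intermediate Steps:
u(U, T) = 3 - (1 + U)/(T + U) (u(U, T) = 3 - (U + 1)/(T + U) = 3 - (1 + U)/(T + U))
B(M) = 0 (B(M) = 0*1 = 0)
(B(u(-3, 0))*(-4 - 2*0))*f = (0*(-4 - 2*0))*(-16) = (0*(-4 + 0))*(-16) = (0*(-4))*(-16) = 0*(-16) = 0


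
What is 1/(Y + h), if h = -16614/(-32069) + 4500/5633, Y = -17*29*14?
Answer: -180644677/1246571663492 ≈ -0.00014491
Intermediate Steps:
Y = -6902 (Y = -493*14 = -6902)
h = 237897162/180644677 (h = -16614*(-1/32069) + 4500*(1/5633) = 16614/32069 + 4500/5633 = 237897162/180644677 ≈ 1.3169)
1/(Y + h) = 1/(-6902 + 237897162/180644677) = 1/(-1246571663492/180644677) = -180644677/1246571663492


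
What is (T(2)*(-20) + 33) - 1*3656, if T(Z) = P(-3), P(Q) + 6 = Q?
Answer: -3443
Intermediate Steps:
P(Q) = -6 + Q
T(Z) = -9 (T(Z) = -6 - 3 = -9)
(T(2)*(-20) + 33) - 1*3656 = (-9*(-20) + 33) - 1*3656 = (180 + 33) - 3656 = 213 - 3656 = -3443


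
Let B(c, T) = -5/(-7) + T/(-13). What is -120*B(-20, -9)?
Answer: -15360/91 ≈ -168.79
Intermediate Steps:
B(c, T) = 5/7 - T/13 (B(c, T) = -5*(-1/7) + T*(-1/13) = 5/7 - T/13)
-120*B(-20, -9) = -120*(5/7 - 1/13*(-9)) = -120*(5/7 + 9/13) = -120*128/91 = -15360/91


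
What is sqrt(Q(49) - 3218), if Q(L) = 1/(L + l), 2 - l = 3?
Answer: I*sqrt(463389)/12 ≈ 56.727*I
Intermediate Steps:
l = -1 (l = 2 - 1*3 = 2 - 3 = -1)
Q(L) = 1/(-1 + L) (Q(L) = 1/(L - 1) = 1/(-1 + L))
sqrt(Q(49) - 3218) = sqrt(1/(-1 + 49) - 3218) = sqrt(1/48 - 3218) = sqrt(-154463/48) = I*sqrt(463389)/12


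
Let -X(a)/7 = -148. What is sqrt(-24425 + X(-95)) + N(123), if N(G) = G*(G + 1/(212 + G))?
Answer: 5068338/335 + I*sqrt(23389) ≈ 15129.0 + 152.93*I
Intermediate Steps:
X(a) = 1036 (X(a) = -7*(-148) = 1036)
sqrt(-24425 + X(-95)) + N(123) = sqrt(-24425 + 1036) + 123*(1 + 123**2 + 212*123)/(212 + 123) = sqrt(-23389) + 123*(1 + 15129 + 26076)/335 = I*sqrt(23389) + 123*(1/335)*41206 = I*sqrt(23389) + 5068338/335 = 5068338/335 + I*sqrt(23389)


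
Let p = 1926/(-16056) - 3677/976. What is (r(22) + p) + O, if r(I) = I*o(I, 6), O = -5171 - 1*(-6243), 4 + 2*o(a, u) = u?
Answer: 237260833/217648 ≈ 1090.1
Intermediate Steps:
o(a, u) = -2 + u/2
p = -846079/217648 (p = 1926*(-1/16056) - 3677*1/976 = -107/892 - 3677/976 = -846079/217648 ≈ -3.8874)
O = 1072 (O = -5171 + 6243 = 1072)
r(I) = I (r(I) = I*(-2 + (½)*6) = I*(-2 + 3) = I*1 = I)
(r(22) + p) + O = (22 - 846079/217648) + 1072 = 3942177/217648 + 1072 = 237260833/217648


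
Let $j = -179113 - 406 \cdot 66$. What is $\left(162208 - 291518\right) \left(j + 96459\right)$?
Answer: $14152979500$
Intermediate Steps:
$j = -205909$ ($j = -179113 - 26796 = -205909$)
$\left(162208 - 291518\right) \left(j + 96459\right) = \left(162208 - 291518\right) \left(-205909 + 96459\right) = \left(-129310\right) \left(-109450\right) = 14152979500$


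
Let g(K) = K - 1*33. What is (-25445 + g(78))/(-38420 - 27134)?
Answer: 12700/32777 ≈ 0.38747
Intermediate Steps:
g(K) = -33 + K (g(K) = K - 33 = -33 + K)
(-25445 + g(78))/(-38420 - 27134) = (-25445 + (-33 + 78))/(-38420 - 27134) = (-25445 + 45)/(-65554) = -25400*(-1/65554) = 12700/32777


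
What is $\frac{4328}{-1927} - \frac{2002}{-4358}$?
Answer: $- \frac{7501785}{4198933} \approx -1.7866$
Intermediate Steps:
$\frac{4328}{-1927} - \frac{2002}{-4358} = 4328 \left(- \frac{1}{1927}\right) - - \frac{1001}{2179} = - \frac{4328}{1927} + \frac{1001}{2179} = - \frac{7501785}{4198933}$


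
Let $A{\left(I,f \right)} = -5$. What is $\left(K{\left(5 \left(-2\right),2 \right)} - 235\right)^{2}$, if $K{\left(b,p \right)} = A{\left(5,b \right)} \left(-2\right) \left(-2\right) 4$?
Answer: $99225$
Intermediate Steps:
$K{\left(b,p \right)} = -80$ ($K{\left(b,p \right)} = - 5 \left(-2\right) \left(-2\right) 4 = - 5 \cdot 4 \cdot 4 = \left(-5\right) 16 = -80$)
$\left(K{\left(5 \left(-2\right),2 \right)} - 235\right)^{2} = \left(-80 - 235\right)^{2} = \left(-315\right)^{2} = 99225$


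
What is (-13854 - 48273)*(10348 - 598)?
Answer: -605738250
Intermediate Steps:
(-13854 - 48273)*(10348 - 598) = -62127*9750 = -605738250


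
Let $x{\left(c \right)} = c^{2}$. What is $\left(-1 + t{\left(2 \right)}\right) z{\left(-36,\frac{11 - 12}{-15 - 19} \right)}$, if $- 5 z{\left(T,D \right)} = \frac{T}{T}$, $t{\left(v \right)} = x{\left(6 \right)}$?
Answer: $-7$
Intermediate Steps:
$t{\left(v \right)} = 36$ ($t{\left(v \right)} = 6^{2} = 36$)
$z{\left(T,D \right)} = - \frac{1}{5}$ ($z{\left(T,D \right)} = - \frac{T \frac{1}{T}}{5} = \left(- \frac{1}{5}\right) 1 = - \frac{1}{5}$)
$\left(-1 + t{\left(2 \right)}\right) z{\left(-36,\frac{11 - 12}{-15 - 19} \right)} = \left(-1 + 36\right) \left(- \frac{1}{5}\right) = 35 \left(- \frac{1}{5}\right) = -7$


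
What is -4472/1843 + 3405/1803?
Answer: -595867/1107643 ≈ -0.53796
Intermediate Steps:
-4472/1843 + 3405/1803 = -4472*1/1843 + 3405*(1/1803) = -4472/1843 + 1135/601 = -595867/1107643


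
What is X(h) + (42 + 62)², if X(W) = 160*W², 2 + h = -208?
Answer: 7066816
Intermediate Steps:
h = -210 (h = -2 - 208 = -210)
X(h) + (42 + 62)² = 160*(-210)² + (42 + 62)² = 160*44100 + 104² = 7056000 + 10816 = 7066816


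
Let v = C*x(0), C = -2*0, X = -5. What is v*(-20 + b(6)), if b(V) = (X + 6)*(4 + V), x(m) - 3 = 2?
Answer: 0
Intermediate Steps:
x(m) = 5 (x(m) = 3 + 2 = 5)
b(V) = 4 + V (b(V) = (-5 + 6)*(4 + V) = 1*(4 + V) = 4 + V)
C = 0
v = 0 (v = 0*5 = 0)
v*(-20 + b(6)) = 0*(-20 + (4 + 6)) = 0*(-20 + 10) = 0*(-10) = 0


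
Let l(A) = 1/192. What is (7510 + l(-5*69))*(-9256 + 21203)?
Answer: 17226630187/192 ≈ 8.9722e+7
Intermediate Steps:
l(A) = 1/192
(7510 + l(-5*69))*(-9256 + 21203) = (7510 + 1/192)*(-9256 + 21203) = (1441921/192)*11947 = 17226630187/192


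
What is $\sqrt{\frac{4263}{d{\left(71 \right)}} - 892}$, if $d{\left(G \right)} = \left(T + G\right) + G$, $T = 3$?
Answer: $\frac{i \sqrt{21565}}{5} \approx 29.37 i$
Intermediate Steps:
$d{\left(G \right)} = 3 + 2 G$ ($d{\left(G \right)} = \left(3 + G\right) + G = 3 + 2 G$)
$\sqrt{\frac{4263}{d{\left(71 \right)}} - 892} = \sqrt{\frac{4263}{3 + 2 \cdot 71} - 892} = \sqrt{\frac{4263}{3 + 142} - 892} = \sqrt{\frac{4263}{145} - 892} = \sqrt{4263 \cdot \frac{1}{145} - 892} = \sqrt{\frac{147}{5} - 892} = \sqrt{- \frac{4313}{5}} = \frac{i \sqrt{21565}}{5}$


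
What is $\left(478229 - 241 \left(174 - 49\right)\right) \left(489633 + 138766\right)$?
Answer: $281588105496$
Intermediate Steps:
$\left(478229 - 241 \left(174 - 49\right)\right) \left(489633 + 138766\right) = \left(478229 - 30125\right) 628399 = 448104 \cdot 628399 = 281588105496$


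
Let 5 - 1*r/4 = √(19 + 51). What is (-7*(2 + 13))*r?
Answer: -2100 + 420*√70 ≈ 1414.0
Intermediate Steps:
r = 20 - 4*√70 (r = 20 - 4*√(19 + 51) = 20 - 4*√70 ≈ -13.466)
(-7*(2 + 13))*r = (-7*(2 + 13))*(20 - 4*√70) = (-7*15)*(20 - 4*√70) = -105*(20 - 4*√70) = -2100 + 420*√70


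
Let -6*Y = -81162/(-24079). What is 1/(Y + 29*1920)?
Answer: 24079/1340705193 ≈ 1.7960e-5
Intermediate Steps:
Y = -13527/24079 (Y = -(-13527)/(-24079) = -(-13527)*(-1)/24079 = -⅙*81162/24079 = -13527/24079 ≈ -0.56178)
1/(Y + 29*1920) = 1/(-13527/24079 + 29*1920) = 1/(-13527/24079 + 55680) = 1/(1340705193/24079) = 24079/1340705193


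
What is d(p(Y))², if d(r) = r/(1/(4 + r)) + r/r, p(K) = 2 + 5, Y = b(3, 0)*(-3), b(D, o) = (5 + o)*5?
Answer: 6084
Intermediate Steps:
b(D, o) = 25 + 5*o
Y = -75 (Y = (25 + 5*0)*(-3) = (25 + 0)*(-3) = 25*(-3) = -75)
p(K) = 7
d(r) = 1 + r*(4 + r) (d(r) = r*(4 + r) + 1 = 1 + r*(4 + r))
d(p(Y))² = (1 + 7² + 4*7)² = (1 + 49 + 28)² = 78² = 6084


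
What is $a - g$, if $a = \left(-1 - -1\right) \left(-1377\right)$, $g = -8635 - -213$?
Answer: $8422$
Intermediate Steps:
$g = -8422$ ($g = -8635 + 213 = -8422$)
$a = 0$ ($a = \left(-1 + 1\right) \left(-1377\right) = 0 \left(-1377\right) = 0$)
$a - g = 0 - -8422 = 0 + 8422 = 8422$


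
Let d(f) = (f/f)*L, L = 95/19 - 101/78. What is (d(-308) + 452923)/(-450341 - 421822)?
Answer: -35328283/68028714 ≈ -0.51931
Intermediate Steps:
L = 289/78 (L = 95*(1/19) - 101*1/78 = 5 - 101/78 = 289/78 ≈ 3.7051)
d(f) = 289/78 (d(f) = (f/f)*(289/78) = 1*(289/78) = 289/78)
(d(-308) + 452923)/(-450341 - 421822) = (289/78 + 452923)/(-450341 - 421822) = (35328283/78)/(-872163) = (35328283/78)*(-1/872163) = -35328283/68028714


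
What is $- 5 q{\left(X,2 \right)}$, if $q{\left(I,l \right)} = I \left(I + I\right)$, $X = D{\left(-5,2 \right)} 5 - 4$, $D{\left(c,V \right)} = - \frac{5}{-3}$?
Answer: $- \frac{1690}{9} \approx -187.78$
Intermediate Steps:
$D{\left(c,V \right)} = \frac{5}{3}$ ($D{\left(c,V \right)} = \left(-5\right) \left(- \frac{1}{3}\right) = \frac{5}{3}$)
$X = \frac{13}{3}$ ($X = \frac{5}{3} \cdot 5 - 4 = \frac{25}{3} - 4 = \frac{13}{3} \approx 4.3333$)
$q{\left(I,l \right)} = 2 I^{2}$ ($q{\left(I,l \right)} = I 2 I = 2 I^{2}$)
$- 5 q{\left(X,2 \right)} = - 5 \cdot 2 \left(\frac{13}{3}\right)^{2} = - 5 \cdot 2 \cdot \frac{169}{9} = \left(-5\right) \frac{338}{9} = - \frac{1690}{9}$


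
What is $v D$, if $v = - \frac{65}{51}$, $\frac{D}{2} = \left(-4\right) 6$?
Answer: $\frac{1040}{17} \approx 61.176$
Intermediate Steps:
$D = -48$ ($D = 2 \left(\left(-4\right) 6\right) = 2 \left(-24\right) = -48$)
$v = - \frac{65}{51}$ ($v = \left(-65\right) \frac{1}{51} = - \frac{65}{51} \approx -1.2745$)
$v D = \left(- \frac{65}{51}\right) \left(-48\right) = \frac{1040}{17}$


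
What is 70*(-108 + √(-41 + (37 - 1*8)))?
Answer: -7560 + 140*I*√3 ≈ -7560.0 + 242.49*I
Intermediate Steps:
70*(-108 + √(-41 + (37 - 1*8))) = 70*(-108 + √(-41 + (37 - 8))) = 70*(-108 + √(-41 + 29)) = 70*(-108 + √(-12)) = 70*(-108 + 2*I*√3) = -7560 + 140*I*√3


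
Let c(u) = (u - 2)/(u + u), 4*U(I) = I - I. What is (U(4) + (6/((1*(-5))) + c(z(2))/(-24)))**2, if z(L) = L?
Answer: 36/25 ≈ 1.4400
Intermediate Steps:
U(I) = 0 (U(I) = (I - I)/4 = (1/4)*0 = 0)
c(u) = (-2 + u)/(2*u) (c(u) = (-2 + u)/((2*u)) = (-2 + u)*(1/(2*u)) = (-2 + u)/(2*u))
(U(4) + (6/((1*(-5))) + c(z(2))/(-24)))**2 = (0 + (6/((1*(-5))) + ((1/2)*(-2 + 2)/2)/(-24)))**2 = (0 + (6/(-5) + ((1/2)*(1/2)*0)*(-1/24)))**2 = (0 + (6*(-1/5) + 0*(-1/24)))**2 = (0 + (-6/5 + 0))**2 = (0 - 6/5)**2 = (-6/5)**2 = 36/25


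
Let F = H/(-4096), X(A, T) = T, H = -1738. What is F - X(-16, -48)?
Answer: 99173/2048 ≈ 48.424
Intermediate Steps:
F = 869/2048 (F = -1738/(-4096) = -1738*(-1/4096) = 869/2048 ≈ 0.42432)
F - X(-16, -48) = 869/2048 - 1*(-48) = 869/2048 + 48 = 99173/2048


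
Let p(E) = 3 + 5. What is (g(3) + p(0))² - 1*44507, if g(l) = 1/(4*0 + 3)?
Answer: -399938/9 ≈ -44438.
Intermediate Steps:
g(l) = ⅓ (g(l) = 1/(0 + 3) = 1/3 = ⅓)
p(E) = 8
(g(3) + p(0))² - 1*44507 = (⅓ + 8)² - 1*44507 = (25/3)² - 44507 = 625/9 - 44507 = -399938/9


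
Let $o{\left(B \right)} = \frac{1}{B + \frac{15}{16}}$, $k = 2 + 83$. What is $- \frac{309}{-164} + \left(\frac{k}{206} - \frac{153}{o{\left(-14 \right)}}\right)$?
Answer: $\frac{135194059}{67568} \approx 2000.9$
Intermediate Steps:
$k = 85$
$o{\left(B \right)} = \frac{1}{\frac{15}{16} + B}$ ($o{\left(B \right)} = \frac{1}{B + 15 \cdot \frac{1}{16}} = \frac{1}{B + \frac{15}{16}} = \frac{1}{\frac{15}{16} + B}$)
$- \frac{309}{-164} + \left(\frac{k}{206} - \frac{153}{o{\left(-14 \right)}}\right) = - \frac{309}{-164} + \left(\frac{85}{206} - \frac{153}{16 \frac{1}{15 + 16 \left(-14\right)}}\right) = \left(-309\right) \left(- \frac{1}{164}\right) - \left(- \frac{85}{206} + \frac{153}{16 \frac{1}{15 - 224}}\right) = \frac{309}{164} - \left(- \frac{85}{206} + \frac{153}{16 \frac{1}{-209}}\right) = \frac{309}{164} - \left(- \frac{85}{206} + \frac{153}{16 \left(- \frac{1}{209}\right)}\right) = \frac{309}{164} - \left(- \frac{85}{206} + \frac{153}{- \frac{16}{209}}\right) = \frac{309}{164} + \left(\frac{85}{206} - - \frac{31977}{16}\right) = \frac{309}{164} + \left(\frac{85}{206} + \frac{31977}{16}\right) = \frac{309}{164} + \frac{3294311}{1648} = \frac{135194059}{67568}$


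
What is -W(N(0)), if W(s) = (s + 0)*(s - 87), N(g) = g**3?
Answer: 0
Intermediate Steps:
W(s) = s*(-87 + s)
-W(N(0)) = -0**3*(-87 + 0**3) = -0*(-87 + 0) = -0*(-87) = -1*0 = 0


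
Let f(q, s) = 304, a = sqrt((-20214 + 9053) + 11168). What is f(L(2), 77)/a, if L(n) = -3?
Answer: 304*sqrt(7)/7 ≈ 114.90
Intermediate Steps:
a = sqrt(7) (a = sqrt(-11161 + 11168) = sqrt(7) ≈ 2.6458)
f(L(2), 77)/a = 304/(sqrt(7)) = 304*(sqrt(7)/7) = 304*sqrt(7)/7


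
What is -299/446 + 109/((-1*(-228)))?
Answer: -9779/50844 ≈ -0.19233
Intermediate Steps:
-299/446 + 109/((-1*(-228))) = -299*1/446 + 109/228 = -299/446 + 109*(1/228) = -299/446 + 109/228 = -9779/50844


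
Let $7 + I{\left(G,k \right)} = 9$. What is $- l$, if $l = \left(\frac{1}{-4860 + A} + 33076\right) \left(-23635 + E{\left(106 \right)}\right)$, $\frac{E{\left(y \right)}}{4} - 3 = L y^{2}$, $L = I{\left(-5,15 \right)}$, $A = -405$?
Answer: $- \frac{2307945527167}{1053} \approx -2.1918 \cdot 10^{9}$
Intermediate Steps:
$I{\left(G,k \right)} = 2$ ($I{\left(G,k \right)} = -7 + 9 = 2$)
$L = 2$
$E{\left(y \right)} = 12 + 8 y^{2}$ ($E{\left(y \right)} = 12 + 4 \cdot 2 y^{2} = 12 + 8 y^{2}$)
$l = \frac{2307945527167}{1053}$ ($l = \left(\frac{1}{-4860 - 405} + 33076\right) \left(-23635 + \left(12 + 8 \cdot 106^{2}\right)\right) = \left(\frac{1}{-5265} + 33076\right) \left(-23635 + \left(12 + 8 \cdot 11236\right)\right) = \left(- \frac{1}{5265} + 33076\right) \left(-23635 + \left(12 + 89888\right)\right) = \frac{174145139 \left(-23635 + 89900\right)}{5265} = \frac{174145139}{5265} \cdot 66265 = \frac{2307945527167}{1053} \approx 2.1918 \cdot 10^{9}$)
$- l = \left(-1\right) \frac{2307945527167}{1053} = - \frac{2307945527167}{1053}$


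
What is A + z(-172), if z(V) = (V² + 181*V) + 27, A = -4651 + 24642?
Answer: 18470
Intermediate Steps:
A = 19991
z(V) = 27 + V² + 181*V
A + z(-172) = 19991 + (27 + (-172)² + 181*(-172)) = 19991 + (27 + 29584 - 31132) = 19991 - 1521 = 18470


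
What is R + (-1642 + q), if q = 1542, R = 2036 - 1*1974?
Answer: -38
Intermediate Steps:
R = 62 (R = 2036 - 1974 = 62)
R + (-1642 + q) = 62 + (-1642 + 1542) = 62 - 100 = -38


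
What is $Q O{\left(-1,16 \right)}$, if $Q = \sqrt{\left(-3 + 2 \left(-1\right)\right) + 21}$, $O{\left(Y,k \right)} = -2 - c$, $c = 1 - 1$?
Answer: $-8$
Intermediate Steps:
$c = 0$ ($c = 1 - 1 = 0$)
$O{\left(Y,k \right)} = -2$ ($O{\left(Y,k \right)} = -2 - 0 = -2 + 0 = -2$)
$Q = 4$ ($Q = \sqrt{\left(-3 - 2\right) + 21} = \sqrt{-5 + 21} = \sqrt{16} = 4$)
$Q O{\left(-1,16 \right)} = 4 \left(-2\right) = -8$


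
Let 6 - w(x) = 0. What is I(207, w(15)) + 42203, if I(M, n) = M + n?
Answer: 42416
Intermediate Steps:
w(x) = 6 (w(x) = 6 - 1*0 = 6 + 0 = 6)
I(207, w(15)) + 42203 = (207 + 6) + 42203 = 213 + 42203 = 42416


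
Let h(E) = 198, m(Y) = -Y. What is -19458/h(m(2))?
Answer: -1081/11 ≈ -98.273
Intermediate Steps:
-19458/h(m(2)) = -19458/198 = -19458*1/198 = -1081/11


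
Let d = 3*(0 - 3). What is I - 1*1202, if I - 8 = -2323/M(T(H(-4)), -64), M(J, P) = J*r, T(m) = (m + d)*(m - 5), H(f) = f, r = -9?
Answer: -1254959/1053 ≈ -1191.8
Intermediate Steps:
d = -9 (d = 3*(-3) = -9)
T(m) = (-9 + m)*(-5 + m) (T(m) = (m - 9)*(m - 5) = (-9 + m)*(-5 + m))
M(J, P) = -9*J (M(J, P) = J*(-9) = -9*J)
I = 10747/1053 (I = 8 - 2323*(-1/(9*(45 + (-4)² - 14*(-4)))) = 8 - 2323*(-1/(9*(45 + 16 + 56))) = 8 - 2323/((-9*117)) = 8 - 2323/(-1053) = 8 - 2323*(-1/1053) = 8 + 2323/1053 = 10747/1053 ≈ 10.206)
I - 1*1202 = 10747/1053 - 1*1202 = 10747/1053 - 1202 = -1254959/1053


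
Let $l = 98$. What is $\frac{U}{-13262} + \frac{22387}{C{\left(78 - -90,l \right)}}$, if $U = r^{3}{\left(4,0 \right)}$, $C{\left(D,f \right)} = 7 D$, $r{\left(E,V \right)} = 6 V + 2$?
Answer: $\frac{148443493}{7798056} \approx 19.036$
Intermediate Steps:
$r{\left(E,V \right)} = 2 + 6 V$
$U = 8$ ($U = \left(2 + 6 \cdot 0\right)^{3} = \left(2 + 0\right)^{3} = 2^{3} = 8$)
$\frac{U}{-13262} + \frac{22387}{C{\left(78 - -90,l \right)}} = \frac{8}{-13262} + \frac{22387}{7 \left(78 - -90\right)} = 8 \left(- \frac{1}{13262}\right) + \frac{22387}{7 \left(78 + 90\right)} = - \frac{4}{6631} + \frac{22387}{7 \cdot 168} = - \frac{4}{6631} + \frac{22387}{1176} = \frac{148443493}{7798056}$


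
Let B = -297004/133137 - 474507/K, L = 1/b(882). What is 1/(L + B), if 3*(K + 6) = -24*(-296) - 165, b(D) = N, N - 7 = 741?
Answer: -76582000044/15922231204939 ≈ -0.0048098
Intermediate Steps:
N = 748 (N = 7 + 741 = 748)
b(D) = 748
K = 2307 (K = -6 + (-24*(-296) - 165)/3 = -6 + (7104 - 165)/3 = -6 + (⅓)*6939 = -6 + 2313 = 2307)
L = 1/748 ≈ 0.0013369
B = -21286542229/102382353 (B = -297004/133137 - 474507/2307 = -297004*1/133137 - 474507*1/2307 = -297004/133137 - 158169/769 = -21286542229/102382353 ≈ -207.91)
1/(L + B) = 1/(1/748 - 21286542229/102382353) = 1/(-15922231204939/76582000044) = -76582000044/15922231204939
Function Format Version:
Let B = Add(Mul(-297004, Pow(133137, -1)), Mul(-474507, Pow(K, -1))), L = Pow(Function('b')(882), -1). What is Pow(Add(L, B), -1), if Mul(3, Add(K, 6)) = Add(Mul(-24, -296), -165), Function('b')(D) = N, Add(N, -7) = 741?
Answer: Rational(-76582000044, 15922231204939) ≈ -0.0048098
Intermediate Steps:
N = 748 (N = Add(7, 741) = 748)
Function('b')(D) = 748
K = 2307 (K = Add(-6, Mul(Rational(1, 3), Add(Mul(-24, -296), -165))) = Add(-6, Mul(Rational(1, 3), Add(7104, -165))) = Add(-6, Mul(Rational(1, 3), 6939)) = Add(-6, 2313) = 2307)
L = Rational(1, 748) (L = Pow(748, -1) = Rational(1, 748) ≈ 0.0013369)
B = Rational(-21286542229, 102382353) (B = Add(Mul(-297004, Pow(133137, -1)), Mul(-474507, Pow(2307, -1))) = Add(Mul(-297004, Rational(1, 133137)), Mul(-474507, Rational(1, 2307))) = Add(Rational(-297004, 133137), Rational(-158169, 769)) = Rational(-21286542229, 102382353) ≈ -207.91)
Pow(Add(L, B), -1) = Pow(Add(Rational(1, 748), Rational(-21286542229, 102382353)), -1) = Pow(Rational(-15922231204939, 76582000044), -1) = Rational(-76582000044, 15922231204939)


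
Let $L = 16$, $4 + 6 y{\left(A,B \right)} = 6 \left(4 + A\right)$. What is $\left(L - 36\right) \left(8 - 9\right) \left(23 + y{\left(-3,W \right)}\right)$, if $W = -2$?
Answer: $\frac{1400}{3} \approx 466.67$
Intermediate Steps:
$y{\left(A,B \right)} = \frac{10}{3} + A$ ($y{\left(A,B \right)} = - \frac{2}{3} + \frac{6 \left(4 + A\right)}{6} = - \frac{2}{3} + \frac{24 + 6 A}{6} = - \frac{2}{3} + \left(4 + A\right) = \frac{10}{3} + A$)
$\left(L - 36\right) \left(8 - 9\right) \left(23 + y{\left(-3,W \right)}\right) = \left(16 - 36\right) \left(8 - 9\right) \left(23 + \left(\frac{10}{3} - 3\right)\right) = - 20 \left(- (23 + \frac{1}{3})\right) = - 20 \left(\left(-1\right) \frac{70}{3}\right) = \left(-20\right) \left(- \frac{70}{3}\right) = \frac{1400}{3}$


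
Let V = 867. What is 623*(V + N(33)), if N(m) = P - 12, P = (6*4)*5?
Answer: 607425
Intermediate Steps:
P = 120 (P = 24*5 = 120)
N(m) = 108 (N(m) = 120 - 12 = 108)
623*(V + N(33)) = 623*(867 + 108) = 623*975 = 607425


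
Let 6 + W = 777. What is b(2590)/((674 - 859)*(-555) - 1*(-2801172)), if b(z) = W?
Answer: 257/967949 ≈ 0.00026551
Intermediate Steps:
W = 771 (W = -6 + 777 = 771)
b(z) = 771
b(2590)/((674 - 859)*(-555) - 1*(-2801172)) = 771/((674 - 859)*(-555) - 1*(-2801172)) = 771/(-185*(-555) + 2801172) = 771/(102675 + 2801172) = 771/2903847 = 771*(1/2903847) = 257/967949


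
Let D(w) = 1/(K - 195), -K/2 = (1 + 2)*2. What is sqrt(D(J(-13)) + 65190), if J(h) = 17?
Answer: sqrt(310369567)/69 ≈ 255.32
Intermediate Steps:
K = -12 (K = -2*(1 + 2)*2 = -6*2 = -2*6 = -12)
D(w) = -1/207 (D(w) = 1/(-12 - 195) = 1/(-207) = -1/207)
sqrt(D(J(-13)) + 65190) = sqrt(-1/207 + 65190) = sqrt(13494329/207) = sqrt(310369567)/69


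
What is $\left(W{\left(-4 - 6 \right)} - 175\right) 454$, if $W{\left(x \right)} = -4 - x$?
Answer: $-76726$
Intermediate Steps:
$\left(W{\left(-4 - 6 \right)} - 175\right) 454 = \left(\left(-4 - \left(-4 - 6\right)\right) - 175\right) 454 = \left(\left(-4 - -10\right) - 175\right) 454 = \left(\left(-4 + 10\right) - 175\right) 454 = \left(6 - 175\right) 454 = \left(-169\right) 454 = -76726$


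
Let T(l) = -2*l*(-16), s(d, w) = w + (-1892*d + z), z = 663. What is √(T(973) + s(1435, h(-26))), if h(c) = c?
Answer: I*√2683247 ≈ 1638.1*I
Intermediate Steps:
s(d, w) = 663 + w - 1892*d (s(d, w) = w + (-1892*d + 663) = w + (663 - 1892*d) = 663 + w - 1892*d)
T(l) = 32*l
√(T(973) + s(1435, h(-26))) = √(32*973 + (663 - 26 - 1892*1435)) = √(31136 + (663 - 26 - 2715020)) = √(31136 - 2714383) = √(-2683247) = I*√2683247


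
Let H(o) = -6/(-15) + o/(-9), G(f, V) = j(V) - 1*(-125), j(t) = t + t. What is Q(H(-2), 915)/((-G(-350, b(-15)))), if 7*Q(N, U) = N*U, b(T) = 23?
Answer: -244/513 ≈ -0.47563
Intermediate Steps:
j(t) = 2*t
G(f, V) = 125 + 2*V (G(f, V) = 2*V - 1*(-125) = 2*V + 125 = 125 + 2*V)
H(o) = 2/5 - o/9 (H(o) = -6*(-1/15) + o*(-1/9) = 2/5 - o/9)
Q(N, U) = N*U/7 (Q(N, U) = (N*U)/7 = N*U/7)
Q(H(-2), 915)/((-G(-350, b(-15)))) = ((1/7)*(2/5 - 1/9*(-2))*915)/((-(125 + 2*23))) = ((1/7)*(2/5 + 2/9)*915)/((-(125 + 46))) = ((1/7)*(28/45)*915)/((-1*171)) = (244/3)/(-171) = (244/3)*(-1/171) = -244/513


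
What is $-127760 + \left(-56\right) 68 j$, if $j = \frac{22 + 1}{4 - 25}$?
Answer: $- \frac{370768}{3} \approx -1.2359 \cdot 10^{5}$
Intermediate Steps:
$j = - \frac{23}{21}$ ($j = \frac{23}{-21} = 23 \left(- \frac{1}{21}\right) = - \frac{23}{21} \approx -1.0952$)
$-127760 + \left(-56\right) 68 j = -127760 + \left(-56\right) 68 \left(- \frac{23}{21}\right) = -127760 - - \frac{12512}{3} = -127760 + \frac{12512}{3} = - \frac{370768}{3}$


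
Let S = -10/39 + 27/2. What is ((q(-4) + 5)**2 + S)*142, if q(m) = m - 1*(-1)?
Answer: 95495/39 ≈ 2448.6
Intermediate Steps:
q(m) = 1 + m (q(m) = m + 1 = 1 + m)
S = 1033/78 (S = -10*1/39 + 27*(1/2) = -10/39 + 27/2 = 1033/78 ≈ 13.244)
((q(-4) + 5)**2 + S)*142 = (((1 - 4) + 5)**2 + 1033/78)*142 = ((-3 + 5)**2 + 1033/78)*142 = (2**2 + 1033/78)*142 = (4 + 1033/78)*142 = (1345/78)*142 = 95495/39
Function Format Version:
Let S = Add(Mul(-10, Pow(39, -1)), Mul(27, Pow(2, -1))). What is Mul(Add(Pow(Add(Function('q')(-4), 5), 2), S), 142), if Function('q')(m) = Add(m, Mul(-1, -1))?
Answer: Rational(95495, 39) ≈ 2448.6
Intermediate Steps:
Function('q')(m) = Add(1, m) (Function('q')(m) = Add(m, 1) = Add(1, m))
S = Rational(1033, 78) (S = Add(Mul(-10, Rational(1, 39)), Mul(27, Rational(1, 2))) = Add(Rational(-10, 39), Rational(27, 2)) = Rational(1033, 78) ≈ 13.244)
Mul(Add(Pow(Add(Function('q')(-4), 5), 2), S), 142) = Mul(Add(Pow(Add(Add(1, -4), 5), 2), Rational(1033, 78)), 142) = Mul(Add(Pow(Add(-3, 5), 2), Rational(1033, 78)), 142) = Mul(Add(Pow(2, 2), Rational(1033, 78)), 142) = Mul(Add(4, Rational(1033, 78)), 142) = Mul(Rational(1345, 78), 142) = Rational(95495, 39)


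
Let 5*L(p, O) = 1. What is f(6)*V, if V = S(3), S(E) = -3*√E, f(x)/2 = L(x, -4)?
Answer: -6*√3/5 ≈ -2.0785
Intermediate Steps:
L(p, O) = ⅕ (L(p, O) = (⅕)*1 = ⅕)
f(x) = ⅖ (f(x) = 2*(⅕) = ⅖)
V = -3*√3 ≈ -5.1962
f(6)*V = 2*(-3*√3)/5 = -6*√3/5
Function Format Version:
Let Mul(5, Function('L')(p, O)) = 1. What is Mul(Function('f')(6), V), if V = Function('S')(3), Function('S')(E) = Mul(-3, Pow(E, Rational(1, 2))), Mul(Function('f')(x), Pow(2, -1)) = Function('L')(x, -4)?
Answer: Mul(Rational(-6, 5), Pow(3, Rational(1, 2))) ≈ -2.0785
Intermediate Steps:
Function('L')(p, O) = Rational(1, 5) (Function('L')(p, O) = Mul(Rational(1, 5), 1) = Rational(1, 5))
Function('f')(x) = Rational(2, 5) (Function('f')(x) = Mul(2, Rational(1, 5)) = Rational(2, 5))
V = Mul(-3, Pow(3, Rational(1, 2))) ≈ -5.1962
Mul(Function('f')(6), V) = Mul(Rational(2, 5), Mul(-3, Pow(3, Rational(1, 2)))) = Mul(Rational(-6, 5), Pow(3, Rational(1, 2)))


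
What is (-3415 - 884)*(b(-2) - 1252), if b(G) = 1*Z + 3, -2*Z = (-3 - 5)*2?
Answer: 5335059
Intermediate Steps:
Z = 8 (Z = -(-3 - 5)*2/2 = -(-4)*2 = -½*(-16) = 8)
b(G) = 11 (b(G) = 1*8 + 3 = 8 + 3 = 11)
(-3415 - 884)*(b(-2) - 1252) = (-3415 - 884)*(11 - 1252) = -4299*(-1241) = 5335059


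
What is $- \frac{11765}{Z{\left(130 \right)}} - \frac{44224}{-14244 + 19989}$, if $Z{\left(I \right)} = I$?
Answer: $- \frac{1128293}{11490} \approx -98.198$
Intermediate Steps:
$- \frac{11765}{Z{\left(130 \right)}} - \frac{44224}{-14244 + 19989} = - \frac{11765}{130} - \frac{44224}{-14244 + 19989} = \left(-11765\right) \frac{1}{130} - \frac{44224}{5745} = - \frac{181}{2} - \frac{44224}{5745} = - \frac{1128293}{11490}$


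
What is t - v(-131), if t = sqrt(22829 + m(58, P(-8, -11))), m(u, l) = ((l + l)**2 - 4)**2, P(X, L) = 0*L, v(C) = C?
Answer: 131 + sqrt(22845) ≈ 282.15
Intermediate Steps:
P(X, L) = 0
m(u, l) = (-4 + 4*l**2)**2 (m(u, l) = ((2*l)**2 - 4)**2 = (4*l**2 - 4)**2 = (-4 + 4*l**2)**2)
t = sqrt(22845) (t = sqrt(22829 + 16*(-1 + 0**2)**2) = sqrt(22829 + 16*(-1 + 0)**2) = sqrt(22829 + 16*(-1)**2) = sqrt(22829 + 16*1) = sqrt(22829 + 16) = sqrt(22845) ≈ 151.15)
t - v(-131) = sqrt(22845) - 1*(-131) = sqrt(22845) + 131 = 131 + sqrt(22845)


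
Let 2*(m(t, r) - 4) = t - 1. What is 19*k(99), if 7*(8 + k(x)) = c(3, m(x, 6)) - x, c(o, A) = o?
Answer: -2888/7 ≈ -412.57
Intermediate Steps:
m(t, r) = 7/2 + t/2 (m(t, r) = 4 + (t - 1)/2 = 4 + (-1 + t)/2 = 4 + (-1/2 + t/2) = 7/2 + t/2)
k(x) = -53/7 - x/7 (k(x) = -8 + (3 - x)/7 = -8 + (3/7 - x/7) = -53/7 - x/7)
19*k(99) = 19*(-53/7 - 1/7*99) = 19*(-53/7 - 99/7) = 19*(-152/7) = -2888/7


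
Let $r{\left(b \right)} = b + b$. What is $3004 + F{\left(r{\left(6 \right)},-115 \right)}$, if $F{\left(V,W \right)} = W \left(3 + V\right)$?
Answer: $1279$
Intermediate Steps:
$r{\left(b \right)} = 2 b$
$3004 + F{\left(r{\left(6 \right)},-115 \right)} = 3004 - 115 \left(3 + 2 \cdot 6\right) = 3004 - 115 \left(3 + 12\right) = 3004 - 1725 = 1279$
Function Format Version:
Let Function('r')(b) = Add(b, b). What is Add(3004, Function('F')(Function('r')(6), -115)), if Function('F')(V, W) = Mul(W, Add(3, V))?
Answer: 1279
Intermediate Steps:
Function('r')(b) = Mul(2, b)
Add(3004, Function('F')(Function('r')(6), -115)) = Add(3004, Mul(-115, Add(3, Mul(2, 6)))) = Add(3004, Mul(-115, Add(3, 12))) = Add(3004, Mul(-115, 15)) = Add(3004, -1725) = 1279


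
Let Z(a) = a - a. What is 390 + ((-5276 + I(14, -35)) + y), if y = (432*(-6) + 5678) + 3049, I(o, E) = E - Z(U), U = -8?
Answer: 1214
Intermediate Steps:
Z(a) = 0
I(o, E) = E (I(o, E) = E - 1*0 = E + 0 = E)
y = 6135 (y = (-2592 + 5678) + 3049 = 3086 + 3049 = 6135)
390 + ((-5276 + I(14, -35)) + y) = 390 + ((-5276 - 35) + 6135) = 390 + (-5311 + 6135) = 390 + 824 = 1214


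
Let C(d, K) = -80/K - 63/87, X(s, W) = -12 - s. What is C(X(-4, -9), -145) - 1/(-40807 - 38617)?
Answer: -397091/2303296 ≈ -0.17240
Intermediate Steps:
C(d, K) = -21/29 - 80/K (C(d, K) = -80/K - 63*1/87 = -80/K - 21/29 = -21/29 - 80/K)
C(X(-4, -9), -145) - 1/(-40807 - 38617) = (-21/29 - 80/(-145)) - 1/(-40807 - 38617) = (-21/29 - 80*(-1/145)) - 1/(-79424) = (-21/29 + 16/29) - 1*(-1/79424) = -5/29 + 1/79424 = -397091/2303296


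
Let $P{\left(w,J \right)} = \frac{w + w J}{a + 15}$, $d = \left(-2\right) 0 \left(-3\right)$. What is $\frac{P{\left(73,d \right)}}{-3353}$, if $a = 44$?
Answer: $- \frac{73}{197827} \approx -0.00036901$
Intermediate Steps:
$d = 0$ ($d = 0 \left(-3\right) = 0$)
$P{\left(w,J \right)} = \frac{w}{59} + \frac{J w}{59}$ ($P{\left(w,J \right)} = \frac{w + w J}{44 + 15} = \frac{w + J w}{59} = \left(w + J w\right) \frac{1}{59} = \frac{w}{59} + \frac{J w}{59}$)
$\frac{P{\left(73,d \right)}}{-3353} = \frac{\frac{1}{59} \cdot 73 \left(1 + 0\right)}{-3353} = \frac{1}{59} \cdot 73 \cdot 1 \left(- \frac{1}{3353}\right) = \frac{73}{59} \left(- \frac{1}{3353}\right) = - \frac{73}{197827}$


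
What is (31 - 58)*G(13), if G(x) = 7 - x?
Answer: 162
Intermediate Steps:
(31 - 58)*G(13) = (31 - 58)*(7 - 1*13) = -27*(7 - 13) = -27*(-6) = 162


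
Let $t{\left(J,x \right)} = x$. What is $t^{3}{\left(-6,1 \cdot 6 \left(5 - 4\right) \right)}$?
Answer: $216$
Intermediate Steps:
$t^{3}{\left(-6,1 \cdot 6 \left(5 - 4\right) \right)} = \left(1 \cdot 6 \left(5 - 4\right)\right)^{3} = \left(6 \cdot 1\right)^{3} = 6^{3} = 216$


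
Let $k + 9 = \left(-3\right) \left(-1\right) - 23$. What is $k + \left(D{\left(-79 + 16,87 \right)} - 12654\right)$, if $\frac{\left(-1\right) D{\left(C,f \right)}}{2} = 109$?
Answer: $-12901$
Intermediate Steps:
$D{\left(C,f \right)} = -218$ ($D{\left(C,f \right)} = \left(-2\right) 109 = -218$)
$k = -29$ ($k = -9 - 20 = -29$)
$k + \left(D{\left(-79 + 16,87 \right)} - 12654\right) = -29 - 12872 = -12901$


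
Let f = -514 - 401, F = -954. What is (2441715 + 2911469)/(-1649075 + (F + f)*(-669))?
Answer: -2676592/199357 ≈ -13.426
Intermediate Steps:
f = -915
(2441715 + 2911469)/(-1649075 + (F + f)*(-669)) = (2441715 + 2911469)/(-1649075 + (-954 - 915)*(-669)) = 5353184/(-1649075 - 1869*(-669)) = 5353184/(-1649075 + 1250361) = 5353184/(-398714) = 5353184*(-1/398714) = -2676592/199357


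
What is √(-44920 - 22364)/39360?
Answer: I*√1869/6560 ≈ 0.0065902*I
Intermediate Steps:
√(-44920 - 22364)/39360 = √(-67284)*(1/39360) = (6*I*√1869)*(1/39360) = I*√1869/6560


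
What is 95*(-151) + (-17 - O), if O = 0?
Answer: -14362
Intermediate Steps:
95*(-151) + (-17 - O) = 95*(-151) + (-17 - 1*0) = -14345 + (-17 + 0) = -14345 - 17 = -14362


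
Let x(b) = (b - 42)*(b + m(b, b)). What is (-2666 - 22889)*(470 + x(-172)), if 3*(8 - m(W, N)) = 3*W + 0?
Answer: 31739310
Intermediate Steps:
m(W, N) = 8 - W (m(W, N) = 8 - (3*W + 0)/3 = 8 - W)
x(b) = -336 + 8*b (x(b) = (b - 42)*(b + (8 - b)) = (-42 + b)*8 = -336 + 8*b)
(-2666 - 22889)*(470 + x(-172)) = (-2666 - 22889)*(470 + (-336 + 8*(-172))) = -25555*(470 + (-336 - 1376)) = -25555*(470 - 1712) = -25555*(-1242) = 31739310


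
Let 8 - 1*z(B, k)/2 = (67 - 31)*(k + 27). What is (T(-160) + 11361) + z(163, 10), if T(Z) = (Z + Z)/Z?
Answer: 8715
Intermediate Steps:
T(Z) = 2 (T(Z) = (2*Z)/Z = 2)
z(B, k) = -1928 - 72*k (z(B, k) = 16 - 2*(67 - 31)*(k + 27) = 16 - 72*(27 + k) = 16 - 2*(972 + 36*k) = 16 + (-1944 - 72*k) = -1928 - 72*k)
(T(-160) + 11361) + z(163, 10) = (2 + 11361) + (-1928 - 72*10) = 11363 + (-1928 - 720) = 11363 - 2648 = 8715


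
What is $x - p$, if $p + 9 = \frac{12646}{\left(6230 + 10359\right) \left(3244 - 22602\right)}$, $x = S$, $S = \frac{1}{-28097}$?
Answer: $\frac{40602552889163}{4511392866307} \approx 9.0$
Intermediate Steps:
$S = - \frac{1}{28097} \approx -3.5591 \cdot 10^{-5}$
$x = - \frac{1}{28097} \approx -3.5591 \cdot 10^{-5}$
$p = - \frac{1445090702}{160564931}$ ($p = -9 + \frac{12646}{\left(6230 + 10359\right) \left(3244 - 22602\right)} = -9 + \frac{12646}{16589 \left(-19358\right)} = -9 + \frac{12646}{-321129862} = -9 + 12646 \left(- \frac{1}{321129862}\right) = -9 - \frac{6323}{160564931} = - \frac{1445090702}{160564931} \approx -9.0$)
$x - p = - \frac{1}{28097} - - \frac{1445090702}{160564931} = - \frac{1}{28097} + \frac{1445090702}{160564931} = \frac{40602552889163}{4511392866307}$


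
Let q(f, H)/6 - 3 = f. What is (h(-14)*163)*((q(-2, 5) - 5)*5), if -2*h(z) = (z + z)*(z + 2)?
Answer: -136920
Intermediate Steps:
h(z) = -z*(2 + z) (h(z) = -(z + z)*(z + 2)/2 = -2*z*(2 + z)/2 = -z*(2 + z))
q(f, H) = 18 + 6*f
(h(-14)*163)*((q(-2, 5) - 5)*5) = (-1*(-14)*(2 - 14)*163)*(((18 + 6*(-2)) - 5)*5) = (-1*(-14)*(-12)*163)*(((18 - 12) - 5)*5) = (-168*163)*((6 - 5)*5) = -27384*5 = -136920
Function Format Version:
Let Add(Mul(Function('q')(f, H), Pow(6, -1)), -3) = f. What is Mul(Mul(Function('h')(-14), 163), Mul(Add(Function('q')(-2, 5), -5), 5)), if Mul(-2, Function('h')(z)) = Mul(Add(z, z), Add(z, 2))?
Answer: -136920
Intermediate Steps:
Function('h')(z) = Mul(-1, z, Add(2, z)) (Function('h')(z) = Mul(Rational(-1, 2), Mul(Add(z, z), Add(z, 2))) = Mul(Rational(-1, 2), Mul(Mul(2, z), Add(2, z))) = Mul(Rational(-1, 2), Mul(2, z, Add(2, z))) = Mul(-1, z, Add(2, z)))
Function('q')(f, H) = Add(18, Mul(6, f))
Mul(Mul(Function('h')(-14), 163), Mul(Add(Function('q')(-2, 5), -5), 5)) = Mul(Mul(Mul(-1, -14, Add(2, -14)), 163), Mul(Add(Add(18, Mul(6, -2)), -5), 5)) = Mul(Mul(Mul(-1, -14, -12), 163), Mul(Add(Add(18, -12), -5), 5)) = Mul(Mul(-168, 163), Mul(Add(6, -5), 5)) = Mul(-27384, Mul(1, 5)) = Mul(-27384, 5) = -136920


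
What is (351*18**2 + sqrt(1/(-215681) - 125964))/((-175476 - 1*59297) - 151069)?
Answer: -18954/64307 - I*sqrt(5859630355526285)/83218788402 ≈ -0.29474 - 0.00091984*I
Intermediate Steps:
(351*18**2 + sqrt(1/(-215681) - 125964))/((-175476 - 1*59297) - 151069) = (351*324 + sqrt(-1/215681 - 125964))/((-175476 - 59297) - 151069) = (113724 + sqrt(-27168041485/215681))/(-234773 - 151069) = (113724 + I*sqrt(5859630355526285)/215681)/(-385842) = (113724 + I*sqrt(5859630355526285)/215681)*(-1/385842) = -18954/64307 - I*sqrt(5859630355526285)/83218788402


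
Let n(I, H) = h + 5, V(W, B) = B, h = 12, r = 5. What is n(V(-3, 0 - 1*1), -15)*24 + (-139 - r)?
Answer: 264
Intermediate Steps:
n(I, H) = 17 (n(I, H) = 12 + 5 = 17)
n(V(-3, 0 - 1*1), -15)*24 + (-139 - r) = 17*24 + (-139 - 1*5) = 408 + (-139 - 5) = 408 - 144 = 264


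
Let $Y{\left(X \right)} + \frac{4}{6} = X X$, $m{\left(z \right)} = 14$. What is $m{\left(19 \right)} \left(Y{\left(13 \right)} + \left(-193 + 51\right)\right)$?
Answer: $\frac{1106}{3} \approx 368.67$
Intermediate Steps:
$Y{\left(X \right)} = - \frac{2}{3} + X^{2}$ ($Y{\left(X \right)} = - \frac{2}{3} + X X = - \frac{2}{3} + X^{2}$)
$m{\left(19 \right)} \left(Y{\left(13 \right)} + \left(-193 + 51\right)\right) = 14 \left(\left(- \frac{2}{3} + 13^{2}\right) + \left(-193 + 51\right)\right) = 14 \left(\left(- \frac{2}{3} + 169\right) - 142\right) = 14 \left(\frac{505}{3} - 142\right) = 14 \cdot \frac{79}{3} = \frac{1106}{3}$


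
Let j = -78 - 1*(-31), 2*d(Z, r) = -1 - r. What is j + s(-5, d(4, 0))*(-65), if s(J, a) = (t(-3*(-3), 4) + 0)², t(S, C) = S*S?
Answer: -426512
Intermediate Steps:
t(S, C) = S²
d(Z, r) = -½ - r/2 (d(Z, r) = (-1 - r)/2 = -½ - r/2)
s(J, a) = 6561 (s(J, a) = ((-3*(-3))² + 0)² = (9² + 0)² = (81 + 0)² = 81² = 6561)
j = -47 (j = -78 + 31 = -47)
j + s(-5, d(4, 0))*(-65) = -47 + 6561*(-65) = -47 - 426465 = -426512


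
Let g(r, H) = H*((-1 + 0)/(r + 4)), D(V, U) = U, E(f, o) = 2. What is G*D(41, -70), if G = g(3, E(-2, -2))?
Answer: 20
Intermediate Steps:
g(r, H) = -H/(4 + r) (g(r, H) = H*(-1/(4 + r)) = -H/(4 + r))
G = -2/7 (G = -1*2/(4 + 3) = -1*2/7 = -1*2*⅐ = -2/7 ≈ -0.28571)
G*D(41, -70) = -2/7*(-70) = 20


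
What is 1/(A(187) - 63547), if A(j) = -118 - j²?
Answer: -1/98634 ≈ -1.0138e-5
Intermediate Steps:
1/(A(187) - 63547) = 1/((-118 - 1*187²) - 63547) = 1/((-118 - 1*34969) - 63547) = 1/((-118 - 34969) - 63547) = 1/(-35087 - 63547) = 1/(-98634) = -1/98634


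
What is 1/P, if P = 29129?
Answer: 1/29129 ≈ 3.4330e-5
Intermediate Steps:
1/P = 1/29129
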